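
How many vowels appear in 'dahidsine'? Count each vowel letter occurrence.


Scanning each character of 'dahidsine':
  Position 1: 'd' -> consonant (running count: 0)
  Position 2: 'a' -> vowel (running count: 1)
  Position 3: 'h' -> consonant (running count: 1)
  Position 4: 'i' -> vowel (running count: 2)
  Position 5: 'd' -> consonant (running count: 2)
  Position 6: 's' -> consonant (running count: 2)
  Position 7: 'i' -> vowel (running count: 3)
  Position 8: 'n' -> consonant (running count: 3)
  Position 9: 'e' -> vowel (running count: 4)
Total vowels: 4

4


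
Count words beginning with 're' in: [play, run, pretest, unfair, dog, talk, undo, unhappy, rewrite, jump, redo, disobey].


Checking each word for prefix 're':
  'play' -> no (count: 0)
  'run' -> no (count: 0)
  'pretest' -> no (count: 0)
  'unfair' -> no (count: 0)
  'dog' -> no (count: 0)
  'talk' -> no (count: 0)
  'undo' -> no (count: 0)
  'unhappy' -> no (count: 0)
  'rewrite' -> YES, starts with 're' (count: 1)
  'jump' -> no (count: 1)
  'redo' -> YES, starts with 're' (count: 2)
  'disobey' -> no (count: 2)
Total with prefix 're': 2

2


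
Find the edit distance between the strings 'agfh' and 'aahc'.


Building DP table for s1='agfh' (len 4) and s2='aahc' (len 4):
       a  a  h  c
    0  1  2  3  4
  a 1  0  1  2  3
  g 2  1  1  2  3
  f 3  2  2  2  3
  h 4  3  3  2  3
Edit distance = dp[4][4] = 3

3


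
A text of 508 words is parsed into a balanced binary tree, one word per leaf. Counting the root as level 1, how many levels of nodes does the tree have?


In a balanced binary tree with n leaves the deepest leaf is ceil(log2(n)) edges below the root,
so counting node levels inclusive of root and leaves gives ceil(log2(n)) + 1 levels.
log2(508) = 8.9887
ceil(8.9887) = 9
levels = 9 + 1 = 10

10


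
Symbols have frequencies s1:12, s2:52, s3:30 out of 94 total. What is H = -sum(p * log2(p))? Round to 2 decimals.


Computing entropy H = -sum(p_i * log2(p_i)):
  s1: p = 12/94 = 0.1277, -p*log2(p) = 0.3791
  s2: p = 52/94 = 0.5532, -p*log2(p) = 0.4725
  s3: p = 30/94 = 0.3191, -p*log2(p) = 0.5259
H = sum of terms = 1.3775
Rounded to 2 decimals: 1.38

1.38


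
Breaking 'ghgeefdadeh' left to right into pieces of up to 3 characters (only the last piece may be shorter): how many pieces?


'ghgeefdadeh' has 11 characters.
Chunking with max size 3:
  Chunk 1: 'ghg' (positions 0-2)
  Chunk 2: 'eef' (positions 3-5)
  Chunk 3: 'dad' (positions 6-8)
  Chunk 4: 'eh' (positions 9-10)
Total chunks: ceil(11 / 3) = 4

4


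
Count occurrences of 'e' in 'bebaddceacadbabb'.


Scanning 'bebaddceacadbabb' for 'e':
  Position 1: 'e' -> MATCH (count: 1)
  Position 7: 'e' -> MATCH (count: 2)
Total occurrences of 'e': 2

2


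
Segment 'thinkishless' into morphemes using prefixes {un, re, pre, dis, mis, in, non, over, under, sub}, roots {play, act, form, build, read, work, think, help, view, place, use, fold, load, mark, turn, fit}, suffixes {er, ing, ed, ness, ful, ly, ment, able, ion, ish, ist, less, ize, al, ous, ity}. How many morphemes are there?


Segmenting 'thinkishless' against the inventory:
  'think' -> root (morpheme 1)
  'ish' -> suffix (morpheme 2)
  'less' -> suffix (morpheme 3)
Total morphemes: 3

3


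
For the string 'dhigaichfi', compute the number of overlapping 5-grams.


String 'dhigaichfi' has length L = 10.
Number of overlapping n-grams = L - n + 1
Substituting: 10 - 5 + 1 = 6

6


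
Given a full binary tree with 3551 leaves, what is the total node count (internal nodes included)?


Leaf nodes (terminals): 3551
Internal nodes = n - 1 = 3551 - 1 = 3550
Total = leaves + internal = 3551 + 3550 = 7101

7101


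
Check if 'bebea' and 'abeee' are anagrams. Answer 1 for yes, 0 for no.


Sort characters of 'bebea': 'abbee'
Sort characters of 'abeee': 'abeee'
Sorted forms differ -> they are NOT anagrams
Result: 0

0


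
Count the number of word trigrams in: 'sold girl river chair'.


Word trigrams from [4] words:
  Trigram 1: (sold girl river)
  Trigram 2: (girl river chair)
Total word trigrams: 4 - 2 = 2

2


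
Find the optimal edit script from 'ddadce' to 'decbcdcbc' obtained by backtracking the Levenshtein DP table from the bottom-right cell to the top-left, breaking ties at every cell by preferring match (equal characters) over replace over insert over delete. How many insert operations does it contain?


Edit distance = 6. Backtracking from cell (6, 9) with preference match > replace > insert > delete,
then listing the resulting alignment 'ddadce' -> 'decbcdcbc' left to right:
  Step 1: keep 'd'
  Step 2: insert 'e' [insertion #1]
  Step 3: insert 'c' [insertion #2]
  Step 4: replace d->b
  Step 5: replace a->c
  Step 6: keep 'd'
  Step 7: keep 'c'
  Step 8: insert 'b' [insertion #3]
  Step 9: replace e->c
Total insertions: 3

3


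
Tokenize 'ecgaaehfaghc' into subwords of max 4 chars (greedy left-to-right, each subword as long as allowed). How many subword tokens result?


'ecgaaehfaghc' has 12 characters.
Chunking with max size 4:
  Chunk 1: 'ecga' (positions 0-3)
  Chunk 2: 'aehf' (positions 4-7)
  Chunk 3: 'aghc' (positions 8-11)
Total chunks: ceil(12 / 4) = 3

3


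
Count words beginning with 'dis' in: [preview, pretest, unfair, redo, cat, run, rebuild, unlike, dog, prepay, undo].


Checking each word for prefix 'dis':
  'preview' -> no (count: 0)
  'pretest' -> no (count: 0)
  'unfair' -> no (count: 0)
  'redo' -> no (count: 0)
  'cat' -> no (count: 0)
  'run' -> no (count: 0)
  'rebuild' -> no (count: 0)
  'unlike' -> no (count: 0)
  'dog' -> no (count: 0)
  'prepay' -> no (count: 0)
  'undo' -> no (count: 0)
Total with prefix 'dis': 0

0


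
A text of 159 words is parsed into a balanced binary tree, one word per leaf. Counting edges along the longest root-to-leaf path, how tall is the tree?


In a balanced binary tree with n leaves the deepest leaf is ceil(log2(n)) edges below the root.
log2(159) = 7.3129
ceil(7.3129) = 8
height (edges) = 8

8


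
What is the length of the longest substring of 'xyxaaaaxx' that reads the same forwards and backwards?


Scanning 'xyxaaaaxx' for palindromic substrings.
Substring at positions 2-7: 'xaaaax'.
Check: reverse('xaaaax') = 'xaaaax' -> palindrome confirmed.
Neighbouring characters ('y' / 'x') break symmetry, so it cannot extend further.
No longer palindromic substring exists; longest length = 6

6


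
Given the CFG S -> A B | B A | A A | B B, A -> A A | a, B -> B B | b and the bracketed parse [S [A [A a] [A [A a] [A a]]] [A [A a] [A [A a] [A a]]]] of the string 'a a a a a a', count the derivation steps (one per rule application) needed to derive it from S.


Every bracketed nonterminal node [X ...] in the tree is produced by exactly one rule application.
Reading the tree off as a leftmost derivation:
  Step 1: S  =>  A A   (applied S -> A A)
  Step 2: A A  =>  A A A   (applied A -> A A)
  Step 3: A A A  =>  a A A   (applied A -> a)
  Step 4: a A A  =>  a A A A   (applied A -> A A)
  Step 5: a A A A  =>  a a A A   (applied A -> a)
  Step 6: a a A A  =>  a a a A   (applied A -> a)
  Step 7: a a a A  =>  a a a A A   (applied A -> A A)
  Step 8: a a a A A  =>  a a a a A   (applied A -> a)
  Step 9: a a a a A  =>  a a a a A A   (applied A -> A A)
  Step 10: a a a a A A  =>  a a a a a A   (applied A -> a)
  Step 11: a a a a a A  =>  a a a a a a   (applied A -> a)
Final yield: a a a a a a
Total rewrite steps: 11

11


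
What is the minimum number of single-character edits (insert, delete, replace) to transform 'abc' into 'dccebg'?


Building DP table for s1='abc' (len 3) and s2='dccebg' (len 6):
       d  c  c  e  b  g
    0  1  2  3  4  5  6
  a 1  1  2  3  4  5  6
  b 2  2  2  3  4  4  5
  c 3  3  2  2  3  4  5
Edit distance = dp[3][6] = 5

5


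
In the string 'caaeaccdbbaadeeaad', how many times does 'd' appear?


Scanning 'caaeaccdbbaadeeaad' for 'd':
  Position 7: 'd' -> MATCH (count: 1)
  Position 12: 'd' -> MATCH (count: 2)
  Position 17: 'd' -> MATCH (count: 3)
Total occurrences of 'd': 3

3


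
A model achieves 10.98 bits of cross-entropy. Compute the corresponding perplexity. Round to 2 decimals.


Perplexity formula: PP = 2^H
H = 10.98
PP = 2^10.98
Decompose: 2^10.98 = 2^10 * 2^0.98
2^10 = 1024, 2^0.98 ~ 1.9724654
PP ~ 1024 * 1.9724654 = 2019.8045696
Rounded to 2 decimals: 2019.80

2019.80


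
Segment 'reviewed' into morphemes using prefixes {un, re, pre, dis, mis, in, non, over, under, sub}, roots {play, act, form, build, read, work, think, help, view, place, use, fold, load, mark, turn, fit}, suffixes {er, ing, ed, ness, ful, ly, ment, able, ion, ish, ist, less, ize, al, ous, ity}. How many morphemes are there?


Segmenting 'reviewed' against the inventory:
  're' -> prefix (morpheme 1)
  'view' -> root (morpheme 2)
  'ed' -> suffix (morpheme 3)
Total morphemes: 3

3


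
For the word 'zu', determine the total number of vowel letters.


Scanning each character of 'zu':
  Position 1: 'z' -> consonant (running count: 0)
  Position 2: 'u' -> vowel (running count: 1)
Total vowels: 1

1


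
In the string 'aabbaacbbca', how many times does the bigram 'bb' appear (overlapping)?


Scanning 'aabbaacbbca' for bigram 'bb':
  Position 0: 'aa' -> no
  Position 1: 'ab' -> no
  Position 2: 'bb' -> MATCH
  Position 3: 'ba' -> no
  Position 4: 'aa' -> no
  Position 5: 'ac' -> no
  Position 6: 'cb' -> no
  Position 7: 'bb' -> MATCH
  Position 8: 'bc' -> no
  Position 9: 'ca' -> no
Total matches: 2

2


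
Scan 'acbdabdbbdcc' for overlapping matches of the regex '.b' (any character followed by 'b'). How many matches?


Pattern: .b means any character followed by 'b'.
Scanning 'acbdabdbbdcc' position-by-position:
  Pos 0: window 'ac' -> no
  Pos 1: window 'cb' -> MATCH
  Pos 2: window 'bd' -> no
  Pos 3: window 'da' -> no
  Pos 4: window 'ab' -> MATCH
  Pos 5: window 'bd' -> no
  Pos 6: window 'db' -> MATCH
  Pos 7: window 'bb' -> MATCH
  Pos 8: window 'bd' -> no
  Pos 9: window 'dc' -> no
  Pos 10: window 'cc' -> no
  Pos 11: window 'c' -> no
Total matches: 4

4


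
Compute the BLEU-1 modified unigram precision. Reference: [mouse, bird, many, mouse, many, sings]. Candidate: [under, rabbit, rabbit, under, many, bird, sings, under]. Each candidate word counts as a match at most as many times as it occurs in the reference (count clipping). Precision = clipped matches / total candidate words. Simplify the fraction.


Reference word counts: {'bird': 1, 'many': 2, 'mouse': 2, 'sings': 1}
Checking each candidate word (with clipping):
  'under' -> not in reference -> no match (matches: 0)
  'rabbit' -> not in reference -> no match (matches: 0)
  'rabbit' -> not in reference -> no match (matches: 0)
  'under' -> not in reference -> no match (matches: 0)
  'many' -> in reference (ref count 2, used 1/2) -> match (matches: 1)
  'bird' -> in reference (ref count 1, used 1/1) -> match (matches: 2)
  'sings' -> in reference (ref count 1, used 1/1) -> match (matches: 3)
  'under' -> not in reference -> no match (matches: 3)
Clipped matches: 3, Candidate length: 8
Precision = 3/8

3/8


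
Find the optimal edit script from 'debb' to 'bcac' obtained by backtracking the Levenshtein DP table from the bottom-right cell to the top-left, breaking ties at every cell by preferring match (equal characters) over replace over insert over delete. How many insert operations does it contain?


Edit distance = 4. Backtracking from cell (4, 4) with preference match > replace > insert > delete,
then listing the resulting alignment 'debb' -> 'bcac' left to right:
  Step 1: replace d->b
  Step 2: replace e->c
  Step 3: replace b->a
  Step 4: replace b->c
Total insertions: 0

0


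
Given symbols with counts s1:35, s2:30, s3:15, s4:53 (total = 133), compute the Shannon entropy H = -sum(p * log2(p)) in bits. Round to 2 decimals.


Computing entropy H = -sum(p_i * log2(p_i)):
  s1: p = 35/133 = 0.2632, -p*log2(p) = 0.5068
  s2: p = 30/133 = 0.2256, -p*log2(p) = 0.4846
  s3: p = 15/133 = 0.1128, -p*log2(p) = 0.3551
  s4: p = 53/133 = 0.3985, -p*log2(p) = 0.5289
H = sum of terms = 1.8754
Rounded to 2 decimals: 1.88

1.88


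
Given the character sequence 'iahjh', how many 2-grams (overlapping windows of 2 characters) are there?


String 'iahjh' has length L = 5.
Number of overlapping n-grams = L - n + 1
Substituting: 5 - 2 + 1 = 4

4


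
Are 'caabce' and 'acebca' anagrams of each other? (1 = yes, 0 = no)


Sort characters of 'caabce': 'aabcce'
Sort characters of 'acebca': 'aabcce'
Sorted forms match -> they ARE anagrams
Result: 1

1


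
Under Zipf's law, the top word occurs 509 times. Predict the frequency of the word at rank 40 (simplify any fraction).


Zipf's law: freq(rank) = f1 / rank
f1 = 509, rank = 40
freq = 509 / 40
GCD(509, 40) = 1
Simplified: 509/40

509/40


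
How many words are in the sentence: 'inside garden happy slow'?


Counting words by splitting on spaces:
  Word 1: 'inside'
  Word 2: 'garden'
  Word 3: 'happy'
  Word 4: 'slow'
Total words: 4

4


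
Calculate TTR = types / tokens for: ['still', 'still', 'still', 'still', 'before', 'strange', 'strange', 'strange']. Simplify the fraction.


Tokens: 8
Unique types: ('before', 'still', 'strange') = 3
TTR = 3/8
Already in lowest terms.

3/8


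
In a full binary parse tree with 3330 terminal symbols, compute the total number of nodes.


Leaf nodes (terminals): 3330
Internal nodes = n - 1 = 3330 - 1 = 3329
Total = leaves + internal = 3330 + 3329 = 6659

6659


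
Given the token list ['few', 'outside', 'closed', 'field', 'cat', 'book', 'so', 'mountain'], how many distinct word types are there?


Listing all tokens and tracking unique types:
  Token 1: 'few' -> NEW (unique so far: 1)
  Token 2: 'outside' -> NEW (unique so far: 2)
  Token 3: 'closed' -> NEW (unique so far: 3)
  Token 4: 'field' -> NEW (unique so far: 4)
  Token 5: 'cat' -> NEW (unique so far: 5)
  Token 6: 'book' -> NEW (unique so far: 6)
  Token 7: 'so' -> NEW (unique so far: 7)
  Token 8: 'mountain' -> NEW (unique so far: 8)
Unique types: ('book', 'cat', 'closed', 'few', 'field', 'mountain', 'outside', 'so')
Vocabulary size: 8

8


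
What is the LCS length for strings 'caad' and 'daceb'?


DP table for LCS of 'caad' and 'daceb':
       d  a  c  e  b
    0  0  0  0  0  0
  c 0  0  0  1  1  1
  a 0  0  1  1  1  1
  a 0  0  1  1  1  1
  d 0  1  1  1  1  1
LCS: 'c'
LCS length = 1

1


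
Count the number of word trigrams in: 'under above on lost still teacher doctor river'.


Word trigrams from [8] words:
  Trigram 1: (under above on)
  Trigram 2: (above on lost)
  Trigram 3: (on lost still)
  Trigram 4: (lost still teacher)
  Trigram 5: (still teacher doctor)
  Trigram 6: (teacher doctor river)
Total word trigrams: 8 - 2 = 6

6


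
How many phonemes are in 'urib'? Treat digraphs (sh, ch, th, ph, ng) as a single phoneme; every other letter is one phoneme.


Parsing 'urib' greedily, digraphs first:
  'u' -> vowel phoneme (phonemes so far: 1)
  'r' -> consonant phoneme (phonemes so far: 2)
  'i' -> vowel phoneme (phonemes so far: 3)
  'b' -> consonant phoneme (phonemes so far: 4)
Total phonemes: 4

4


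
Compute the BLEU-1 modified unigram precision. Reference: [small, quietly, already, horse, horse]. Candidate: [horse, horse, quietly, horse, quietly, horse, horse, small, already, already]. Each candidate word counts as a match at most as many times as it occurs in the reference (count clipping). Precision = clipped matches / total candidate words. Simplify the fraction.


Reference word counts: {'already': 1, 'horse': 2, 'quietly': 1, 'small': 1}
Checking each candidate word (with clipping):
  'horse' -> in reference (ref count 2, used 1/2) -> match (matches: 1)
  'horse' -> in reference (ref count 2, used 2/2) -> match (matches: 2)
  'quietly' -> in reference (ref count 1, used 1/1) -> match (matches: 3)
  'horse' -> ref count 2 already used up (2/2) -> clipped, no match (matches: 3)
  'quietly' -> ref count 1 already used up (1/1) -> clipped, no match (matches: 3)
  'horse' -> ref count 2 already used up (2/2) -> clipped, no match (matches: 3)
  'horse' -> ref count 2 already used up (2/2) -> clipped, no match (matches: 3)
  'small' -> in reference (ref count 1, used 1/1) -> match (matches: 4)
  'already' -> in reference (ref count 1, used 1/1) -> match (matches: 5)
  'already' -> ref count 1 already used up (1/1) -> clipped, no match (matches: 5)
Clipped matches: 5, Candidate length: 10
Precision = 5/10 = 1/2

1/2


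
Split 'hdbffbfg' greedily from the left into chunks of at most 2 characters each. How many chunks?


'hdbffbfg' has 8 characters.
Chunking with max size 2:
  Chunk 1: 'hd' (positions 0-1)
  Chunk 2: 'bf' (positions 2-3)
  Chunk 3: 'fb' (positions 4-5)
  Chunk 4: 'fg' (positions 6-7)
Total chunks: ceil(8 / 2) = 4

4


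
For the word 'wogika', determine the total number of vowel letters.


Scanning each character of 'wogika':
  Position 1: 'w' -> consonant (running count: 0)
  Position 2: 'o' -> vowel (running count: 1)
  Position 3: 'g' -> consonant (running count: 1)
  Position 4: 'i' -> vowel (running count: 2)
  Position 5: 'k' -> consonant (running count: 2)
  Position 6: 'a' -> vowel (running count: 3)
Total vowels: 3

3


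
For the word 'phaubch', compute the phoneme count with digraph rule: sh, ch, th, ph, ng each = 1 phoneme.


Parsing 'phaubch' greedily, digraphs first:
  'ph' -> digraph (1 consonant phoneme) (phonemes so far: 1)
  'a' -> vowel phoneme (phonemes so far: 2)
  'u' -> vowel phoneme (phonemes so far: 3)
  'b' -> consonant phoneme (phonemes so far: 4)
  'ch' -> digraph (1 consonant phoneme) (phonemes so far: 5)
Total phonemes: 5

5


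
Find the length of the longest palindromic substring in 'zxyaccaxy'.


Scanning 'zxyaccaxy' for palindromic substrings.
Substring at positions 3-6: 'acca'.
Check: reverse('acca') = 'acca' -> palindrome confirmed.
Neighbouring characters ('y' / 'x') break symmetry, so it cannot extend further.
No longer palindromic substring exists; longest length = 4

4


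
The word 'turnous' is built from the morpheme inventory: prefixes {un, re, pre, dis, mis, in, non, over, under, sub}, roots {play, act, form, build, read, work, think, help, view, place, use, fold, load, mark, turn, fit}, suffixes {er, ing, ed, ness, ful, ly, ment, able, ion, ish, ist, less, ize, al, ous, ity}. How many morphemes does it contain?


Segmenting 'turnous' against the inventory:
  'turn' -> root (morpheme 1)
  'ous' -> suffix (morpheme 2)
Total morphemes: 2

2


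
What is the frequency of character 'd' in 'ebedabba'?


Scanning 'ebedabba' for 'd':
  Position 3: 'd' -> MATCH (count: 1)
Total occurrences of 'd': 1

1


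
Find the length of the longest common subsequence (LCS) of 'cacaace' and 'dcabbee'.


DP table for LCS of 'cacaace' and 'dcabbee':
       d  c  a  b  b  e  e
    0  0  0  0  0  0  0  0
  c 0  0  1  1  1  1  1  1
  a 0  0  1  2  2  2  2  2
  c 0  0  1  2  2  2  2  2
  a 0  0  1  2  2  2  2  2
  a 0  0  1  2  2  2  2  2
  c 0  0  1  2  2  2  2  2
  e 0  0  1  2  2  2  3  3
LCS: 'cae'
LCS length = 3

3


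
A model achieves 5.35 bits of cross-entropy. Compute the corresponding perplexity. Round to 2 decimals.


Perplexity formula: PP = 2^H
H = 5.35
PP = 2^5.35
Decompose: 2^5.35 = 2^5 * 2^0.35
2^5 = 32, 2^0.35 ~ 1.2745606
PP ~ 32 * 1.2745606 = 40.7859392
Rounded to 2 decimals: 40.79

40.79


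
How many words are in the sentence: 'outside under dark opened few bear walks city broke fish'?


Counting words by splitting on spaces:
  Word 1: 'outside'
  Word 2: 'under'
  Word 3: 'dark'
  Word 4: 'opened'
  Word 5: 'few'
  Word 6: 'bear'
  Word 7: 'walks'
  Word 8: 'city'
  Word 9: 'broke'
  Word 10: 'fish'
Total words: 10

10


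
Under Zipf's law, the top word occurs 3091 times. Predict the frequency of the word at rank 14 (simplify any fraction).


Zipf's law: freq(rank) = f1 / rank
f1 = 3091, rank = 14
freq = 3091 / 14
GCD(3091, 14) = 1
Simplified: 3091/14

3091/14


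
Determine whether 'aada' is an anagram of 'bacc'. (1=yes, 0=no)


Sort characters of 'aada': 'aaad'
Sort characters of 'bacc': 'abcc'
Sorted forms differ -> they are NOT anagrams
Result: 0

0


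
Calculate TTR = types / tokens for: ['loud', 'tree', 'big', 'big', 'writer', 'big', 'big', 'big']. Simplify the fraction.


Tokens: 8
Unique types: ('big', 'loud', 'tree', 'writer') = 4
TTR = 4/8
Simplify: divide both by 4 -> 1/2
TTR = 1/2

1/2


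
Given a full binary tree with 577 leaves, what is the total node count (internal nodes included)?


Leaf nodes (terminals): 577
Internal nodes = n - 1 = 577 - 1 = 576
Total = leaves + internal = 577 + 576 = 1153

1153


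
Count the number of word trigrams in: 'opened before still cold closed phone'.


Word trigrams from [6] words:
  Trigram 1: (opened before still)
  Trigram 2: (before still cold)
  Trigram 3: (still cold closed)
  Trigram 4: (cold closed phone)
Total word trigrams: 6 - 2 = 4

4


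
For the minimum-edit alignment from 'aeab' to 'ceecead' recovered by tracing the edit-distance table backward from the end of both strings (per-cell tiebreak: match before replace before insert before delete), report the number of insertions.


Edit distance = 5. Backtracking from cell (4, 7) with preference match > replace > insert > delete,
then listing the resulting alignment 'aeab' -> 'ceecead' left to right:
  Step 1: insert 'c' [insertion #1]
  Step 2: insert 'e' [insertion #2]
  Step 3: insert 'e' [insertion #3]
  Step 4: replace a->c
  Step 5: keep 'e'
  Step 6: keep 'a'
  Step 7: replace b->d
Total insertions: 3

3


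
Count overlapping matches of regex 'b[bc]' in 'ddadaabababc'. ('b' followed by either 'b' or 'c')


Pattern: b[bc] means 'b' followed by either 'b' or 'c'.
Scanning 'ddadaabababc' position-by-position:
  Pos 0: window 'dd' -> no
  Pos 1: window 'da' -> no
  Pos 2: window 'ad' -> no
  Pos 3: window 'da' -> no
  Pos 4: window 'aa' -> no
  Pos 5: window 'ab' -> no
  Pos 6: window 'ba' -> no
  Pos 7: window 'ab' -> no
  Pos 8: window 'ba' -> no
  Pos 9: window 'ab' -> no
  Pos 10: window 'bc' -> MATCH
  Pos 11: window 'c' -> no
Total matches: 1

1


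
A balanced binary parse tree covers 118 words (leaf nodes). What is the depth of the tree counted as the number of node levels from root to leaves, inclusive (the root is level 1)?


In a balanced binary tree with n leaves the deepest leaf is ceil(log2(n)) edges below the root,
so counting node levels inclusive of root and leaves gives ceil(log2(n)) + 1 levels.
log2(118) = 6.8826
ceil(6.8826) = 7
levels = 7 + 1 = 8

8


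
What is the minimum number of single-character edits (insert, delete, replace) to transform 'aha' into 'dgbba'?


Building DP table for s1='aha' (len 3) and s2='dgbba' (len 5):
       d  g  b  b  a
    0  1  2  3  4  5
  a 1  1  2  3  4  4
  h 2  2  2  3  4  5
  a 3  3  3  3  4  4
Edit distance = dp[3][5] = 4

4


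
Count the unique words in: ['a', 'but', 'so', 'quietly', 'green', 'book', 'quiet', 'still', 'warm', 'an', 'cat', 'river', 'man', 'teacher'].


Listing all tokens and tracking unique types:
  Token 1: 'a' -> NEW (unique so far: 1)
  Token 2: 'but' -> NEW (unique so far: 2)
  Token 3: 'so' -> NEW (unique so far: 3)
  Token 4: 'quietly' -> NEW (unique so far: 4)
  Token 5: 'green' -> NEW (unique so far: 5)
  Token 6: 'book' -> NEW (unique so far: 6)
  Token 7: 'quiet' -> NEW (unique so far: 7)
  Token 8: 'still' -> NEW (unique so far: 8)
  Token 9: 'warm' -> NEW (unique so far: 9)
  Token 10: 'an' -> NEW (unique so far: 10)
  Token 11: 'cat' -> NEW (unique so far: 11)
  Token 12: 'river' -> NEW (unique so far: 12)
  Token 13: 'man' -> NEW (unique so far: 13)
  Token 14: 'teacher' -> NEW (unique so far: 14)
Unique types: ('a', 'an', 'book', 'but', 'cat', 'green', 'man', 'quiet', 'quietly', 'river', 'so', 'still', 'teacher', 'warm')
Vocabulary size: 14

14


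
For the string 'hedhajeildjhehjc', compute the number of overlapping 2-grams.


String 'hedhajeildjhehjc' has length L = 16.
Number of overlapping n-grams = L - n + 1
Substituting: 16 - 2 + 1 = 15

15


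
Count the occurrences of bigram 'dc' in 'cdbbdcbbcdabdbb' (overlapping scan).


Scanning 'cdbbdcbbcdabdbb' for bigram 'dc':
  Position 0: 'cd' -> no
  Position 1: 'db' -> no
  Position 2: 'bb' -> no
  Position 3: 'bd' -> no
  Position 4: 'dc' -> MATCH
  Position 5: 'cb' -> no
  Position 6: 'bb' -> no
  Position 7: 'bc' -> no
  Position 8: 'cd' -> no
  Position 9: 'da' -> no
  Position 10: 'ab' -> no
  Position 11: 'bd' -> no
  Position 12: 'db' -> no
  Position 13: 'bb' -> no
Total matches: 1

1


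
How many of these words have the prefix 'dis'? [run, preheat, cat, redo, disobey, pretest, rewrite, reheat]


Checking each word for prefix 'dis':
  'run' -> no (count: 0)
  'preheat' -> no (count: 0)
  'cat' -> no (count: 0)
  'redo' -> no (count: 0)
  'disobey' -> YES, starts with 'dis' (count: 1)
  'pretest' -> no (count: 1)
  'rewrite' -> no (count: 1)
  'reheat' -> no (count: 1)
Total with prefix 'dis': 1

1


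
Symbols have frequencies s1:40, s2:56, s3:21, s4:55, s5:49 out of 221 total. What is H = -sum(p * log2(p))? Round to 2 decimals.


Computing entropy H = -sum(p_i * log2(p_i)):
  s1: p = 40/221 = 0.1810, -p*log2(p) = 0.4463
  s2: p = 56/221 = 0.2534, -p*log2(p) = 0.5019
  s3: p = 21/221 = 0.0950, -p*log2(p) = 0.3227
  s4: p = 55/221 = 0.2489, -p*log2(p) = 0.4994
  s5: p = 49/221 = 0.2217, -p*log2(p) = 0.4818
H = sum of terms = 2.2521
Rounded to 2 decimals: 2.25

2.25


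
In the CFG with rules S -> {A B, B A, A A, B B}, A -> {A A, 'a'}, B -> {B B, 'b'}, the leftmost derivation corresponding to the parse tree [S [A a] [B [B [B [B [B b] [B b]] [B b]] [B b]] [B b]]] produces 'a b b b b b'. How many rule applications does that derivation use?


Every bracketed nonterminal node [X ...] in the tree is produced by exactly one rule application.
Reading the tree off as a leftmost derivation:
  Step 1: S  =>  A B   (applied S -> A B)
  Step 2: A B  =>  a B   (applied A -> a)
  Step 3: a B  =>  a B B   (applied B -> B B)
  Step 4: a B B  =>  a B B B   (applied B -> B B)
  Step 5: a B B B  =>  a B B B B   (applied B -> B B)
  Step 6: a B B B B  =>  a B B B B B   (applied B -> B B)
  Step 7: a B B B B B  =>  a b B B B B   (applied B -> b)
  Step 8: a b B B B B  =>  a b b B B B   (applied B -> b)
  Step 9: a b b B B B  =>  a b b b B B   (applied B -> b)
  Step 10: a b b b B B  =>  a b b b b B   (applied B -> b)
  Step 11: a b b b b B  =>  a b b b b b   (applied B -> b)
Final yield: a b b b b b
Total rewrite steps: 11

11


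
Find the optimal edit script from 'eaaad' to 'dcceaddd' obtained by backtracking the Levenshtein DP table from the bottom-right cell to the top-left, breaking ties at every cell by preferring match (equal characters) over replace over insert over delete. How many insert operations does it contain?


Edit distance = 5. Backtracking from cell (5, 8) with preference match > replace > insert > delete,
then listing the resulting alignment 'eaaad' -> 'dcceaddd' left to right:
  Step 1: insert 'd' [insertion #1]
  Step 2: insert 'c' [insertion #2]
  Step 3: insert 'c' [insertion #3]
  Step 4: keep 'e'
  Step 5: keep 'a'
  Step 6: replace a->d
  Step 7: replace a->d
  Step 8: keep 'd'
Total insertions: 3

3


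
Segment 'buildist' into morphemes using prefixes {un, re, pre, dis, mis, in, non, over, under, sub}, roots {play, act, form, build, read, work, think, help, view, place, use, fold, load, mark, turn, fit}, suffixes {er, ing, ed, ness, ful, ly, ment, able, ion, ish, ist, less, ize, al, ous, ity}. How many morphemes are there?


Segmenting 'buildist' against the inventory:
  'build' -> root (morpheme 1)
  'ist' -> suffix (morpheme 2)
Total morphemes: 2

2


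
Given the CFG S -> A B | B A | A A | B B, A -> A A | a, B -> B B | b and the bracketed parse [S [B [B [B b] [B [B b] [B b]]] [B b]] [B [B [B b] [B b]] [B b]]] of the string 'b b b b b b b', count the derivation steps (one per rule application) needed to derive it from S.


Every bracketed nonterminal node [X ...] in the tree is produced by exactly one rule application.
Reading the tree off as a leftmost derivation:
  Step 1: S  =>  B B   (applied S -> B B)
  Step 2: B B  =>  B B B   (applied B -> B B)
  Step 3: B B B  =>  B B B B   (applied B -> B B)
  Step 4: B B B B  =>  b B B B   (applied B -> b)
  Step 5: b B B B  =>  b B B B B   (applied B -> B B)
  Step 6: b B B B B  =>  b b B B B   (applied B -> b)
  Step 7: b b B B B  =>  b b b B B   (applied B -> b)
  Step 8: b b b B B  =>  b b b b B   (applied B -> b)
  Step 9: b b b b B  =>  b b b b B B   (applied B -> B B)
  Step 10: b b b b B B  =>  b b b b B B B   (applied B -> B B)
  Step 11: b b b b B B B  =>  b b b b b B B   (applied B -> b)
  Step 12: b b b b b B B  =>  b b b b b b B   (applied B -> b)
  Step 13: b b b b b b B  =>  b b b b b b b   (applied B -> b)
Final yield: b b b b b b b
Total rewrite steps: 13

13


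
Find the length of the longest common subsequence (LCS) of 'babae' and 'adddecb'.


DP table for LCS of 'babae' and 'adddecb':
       a  d  d  d  e  c  b
    0  0  0  0  0  0  0  0
  b 0  0  0  0  0  0  0  1
  a 0  1  1  1  1  1  1  1
  b 0  1  1  1  1  1  1  2
  a 0  1  1  1  1  1  1  2
  e 0  1  1  1  1  2  2  2
LCS: 'ab'
LCS length = 2

2


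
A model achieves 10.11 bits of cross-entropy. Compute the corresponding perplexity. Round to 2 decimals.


Perplexity formula: PP = 2^H
H = 10.11
PP = 2^10.11
Decompose: 2^10.11 = 2^10 * 2^0.11
2^10 = 1024, 2^0.11 ~ 1.0792282
PP ~ 1024 * 1.0792282 = 1105.1296768
Rounded to 2 decimals: 1105.13

1105.13


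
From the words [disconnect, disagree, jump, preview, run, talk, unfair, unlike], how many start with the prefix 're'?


Checking each word for prefix 're':
  'disconnect' -> no (count: 0)
  'disagree' -> no (count: 0)
  'jump' -> no (count: 0)
  'preview' -> no (count: 0)
  'run' -> no (count: 0)
  'talk' -> no (count: 0)
  'unfair' -> no (count: 0)
  'unlike' -> no (count: 0)
Total with prefix 're': 0

0


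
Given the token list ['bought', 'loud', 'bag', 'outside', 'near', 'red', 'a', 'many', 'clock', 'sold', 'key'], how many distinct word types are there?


Listing all tokens and tracking unique types:
  Token 1: 'bought' -> NEW (unique so far: 1)
  Token 2: 'loud' -> NEW (unique so far: 2)
  Token 3: 'bag' -> NEW (unique so far: 3)
  Token 4: 'outside' -> NEW (unique so far: 4)
  Token 5: 'near' -> NEW (unique so far: 5)
  Token 6: 'red' -> NEW (unique so far: 6)
  Token 7: 'a' -> NEW (unique so far: 7)
  Token 8: 'many' -> NEW (unique so far: 8)
  Token 9: 'clock' -> NEW (unique so far: 9)
  Token 10: 'sold' -> NEW (unique so far: 10)
  Token 11: 'key' -> NEW (unique so far: 11)
Unique types: ('a', 'bag', 'bought', 'clock', 'key', 'loud', 'many', 'near', 'outside', 'red', 'sold')
Vocabulary size: 11

11


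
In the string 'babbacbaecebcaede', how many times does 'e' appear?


Scanning 'babbacbaecebcaede' for 'e':
  Position 8: 'e' -> MATCH (count: 1)
  Position 10: 'e' -> MATCH (count: 2)
  Position 14: 'e' -> MATCH (count: 3)
  Position 16: 'e' -> MATCH (count: 4)
Total occurrences of 'e': 4

4


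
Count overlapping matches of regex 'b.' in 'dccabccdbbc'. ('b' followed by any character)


Pattern: b. means 'b' followed by any character.
Scanning 'dccabccdbbc' position-by-position:
  Pos 0: window 'dc' -> no
  Pos 1: window 'cc' -> no
  Pos 2: window 'ca' -> no
  Pos 3: window 'ab' -> no
  Pos 4: window 'bc' -> MATCH
  Pos 5: window 'cc' -> no
  Pos 6: window 'cd' -> no
  Pos 7: window 'db' -> no
  Pos 8: window 'bb' -> MATCH
  Pos 9: window 'bc' -> MATCH
  Pos 10: window 'c' -> no
Total matches: 3

3


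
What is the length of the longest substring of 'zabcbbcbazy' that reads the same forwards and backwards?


Scanning 'zabcbbcbazy' for palindromic substrings.
Substring at positions 0-9: 'zabcbbcbaz'.
Check: reverse('zabcbbcbaz') = 'zabcbbcbaz' -> palindrome confirmed.
Neighbouring characters ('-' / 'y') break symmetry, so it cannot extend further.
No longer palindromic substring exists; longest length = 10

10


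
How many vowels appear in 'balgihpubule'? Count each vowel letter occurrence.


Scanning each character of 'balgihpubule':
  Position 1: 'b' -> consonant (running count: 0)
  Position 2: 'a' -> vowel (running count: 1)
  Position 3: 'l' -> consonant (running count: 1)
  Position 4: 'g' -> consonant (running count: 1)
  Position 5: 'i' -> vowel (running count: 2)
  Position 6: 'h' -> consonant (running count: 2)
  Position 7: 'p' -> consonant (running count: 2)
  Position 8: 'u' -> vowel (running count: 3)
  Position 9: 'b' -> consonant (running count: 3)
  Position 10: 'u' -> vowel (running count: 4)
  Position 11: 'l' -> consonant (running count: 4)
  Position 12: 'e' -> vowel (running count: 5)
Total vowels: 5

5


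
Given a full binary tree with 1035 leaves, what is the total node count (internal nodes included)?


Leaf nodes (terminals): 1035
Internal nodes = n - 1 = 1035 - 1 = 1034
Total = leaves + internal = 1035 + 1034 = 2069

2069


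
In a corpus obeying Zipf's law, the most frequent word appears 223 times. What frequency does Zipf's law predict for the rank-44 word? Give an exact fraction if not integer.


Zipf's law: freq(rank) = f1 / rank
f1 = 223, rank = 44
freq = 223 / 44
GCD(223, 44) = 1
Simplified: 223/44

223/44


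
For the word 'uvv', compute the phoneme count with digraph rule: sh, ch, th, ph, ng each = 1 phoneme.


Parsing 'uvv' greedily, digraphs first:
  'u' -> vowel phoneme (phonemes so far: 1)
  'v' -> consonant phoneme (phonemes so far: 2)
  'v' -> consonant phoneme (phonemes so far: 3)
Total phonemes: 3

3


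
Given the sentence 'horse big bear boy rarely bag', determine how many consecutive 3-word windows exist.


Word trigrams from [6] words:
  Trigram 1: (horse big bear)
  Trigram 2: (big bear boy)
  Trigram 3: (bear boy rarely)
  Trigram 4: (boy rarely bag)
Total word trigrams: 6 - 2 = 4

4


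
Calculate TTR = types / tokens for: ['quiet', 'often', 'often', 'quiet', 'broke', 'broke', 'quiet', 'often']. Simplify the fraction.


Tokens: 8
Unique types: ('broke', 'often', 'quiet') = 3
TTR = 3/8
Already in lowest terms.

3/8


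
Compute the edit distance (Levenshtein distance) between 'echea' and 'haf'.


Building DP table for s1='echea' (len 5) and s2='haf' (len 3):
       h  a  f
    0  1  2  3
  e 1  1  2  3
  c 2  2  2  3
  h 3  2  3  3
  e 4  3  3  4
  a 5  4  3  4
Edit distance = dp[5][3] = 4

4


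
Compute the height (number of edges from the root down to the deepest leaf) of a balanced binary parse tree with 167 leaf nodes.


In a balanced binary tree with n leaves the deepest leaf is ceil(log2(n)) edges below the root.
log2(167) = 7.3837
ceil(7.3837) = 8
height (edges) = 8

8


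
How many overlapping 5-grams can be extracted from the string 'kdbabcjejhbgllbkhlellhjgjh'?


String 'kdbabcjejhbgllbkhlellhjgjh' has length L = 26.
Number of overlapping n-grams = L - n + 1
Substituting: 26 - 5 + 1 = 22

22


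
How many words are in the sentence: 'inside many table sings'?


Counting words by splitting on spaces:
  Word 1: 'inside'
  Word 2: 'many'
  Word 3: 'table'
  Word 4: 'sings'
Total words: 4

4


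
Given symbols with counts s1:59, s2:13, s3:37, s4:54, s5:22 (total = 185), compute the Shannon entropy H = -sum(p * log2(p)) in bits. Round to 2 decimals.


Computing entropy H = -sum(p_i * log2(p_i)):
  s1: p = 59/185 = 0.3189, -p*log2(p) = 0.5258
  s2: p = 13/185 = 0.0703, -p*log2(p) = 0.2692
  s3: p = 37/185 = 0.2000, -p*log2(p) = 0.4644
  s4: p = 54/185 = 0.2919, -p*log2(p) = 0.5185
  s5: p = 22/185 = 0.1189, -p*log2(p) = 0.3653
H = sum of terms = 2.1432
Rounded to 2 decimals: 2.14

2.14


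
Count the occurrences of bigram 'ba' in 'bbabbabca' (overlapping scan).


Scanning 'bbabbabca' for bigram 'ba':
  Position 0: 'bb' -> no
  Position 1: 'ba' -> MATCH
  Position 2: 'ab' -> no
  Position 3: 'bb' -> no
  Position 4: 'ba' -> MATCH
  Position 5: 'ab' -> no
  Position 6: 'bc' -> no
  Position 7: 'ca' -> no
Total matches: 2

2


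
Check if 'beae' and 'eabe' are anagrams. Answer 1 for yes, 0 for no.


Sort characters of 'beae': 'abee'
Sort characters of 'eabe': 'abee'
Sorted forms match -> they ARE anagrams
Result: 1

1


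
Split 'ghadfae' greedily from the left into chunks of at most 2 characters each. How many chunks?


'ghadfae' has 7 characters.
Chunking with max size 2:
  Chunk 1: 'gh' (positions 0-1)
  Chunk 2: 'ad' (positions 2-3)
  Chunk 3: 'fa' (positions 4-5)
  Chunk 4: 'e' (positions 6-6)
Total chunks: ceil(7 / 2) = 4

4


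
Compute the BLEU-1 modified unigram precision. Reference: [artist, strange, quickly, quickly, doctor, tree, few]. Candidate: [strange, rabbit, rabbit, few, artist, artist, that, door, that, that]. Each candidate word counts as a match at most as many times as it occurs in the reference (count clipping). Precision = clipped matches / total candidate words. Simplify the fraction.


Reference word counts: {'artist': 1, 'doctor': 1, 'few': 1, 'quickly': 2, 'strange': 1, 'tree': 1}
Checking each candidate word (with clipping):
  'strange' -> in reference (ref count 1, used 1/1) -> match (matches: 1)
  'rabbit' -> not in reference -> no match (matches: 1)
  'rabbit' -> not in reference -> no match (matches: 1)
  'few' -> in reference (ref count 1, used 1/1) -> match (matches: 2)
  'artist' -> in reference (ref count 1, used 1/1) -> match (matches: 3)
  'artist' -> ref count 1 already used up (1/1) -> clipped, no match (matches: 3)
  'that' -> not in reference -> no match (matches: 3)
  'door' -> not in reference -> no match (matches: 3)
  'that' -> not in reference -> no match (matches: 3)
  'that' -> not in reference -> no match (matches: 3)
Clipped matches: 3, Candidate length: 10
Precision = 3/10

3/10


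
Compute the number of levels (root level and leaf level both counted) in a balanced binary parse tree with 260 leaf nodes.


In a balanced binary tree with n leaves the deepest leaf is ceil(log2(n)) edges below the root,
so counting node levels inclusive of root and leaves gives ceil(log2(n)) + 1 levels.
log2(260) = 8.0224
ceil(8.0224) = 9
levels = 9 + 1 = 10

10


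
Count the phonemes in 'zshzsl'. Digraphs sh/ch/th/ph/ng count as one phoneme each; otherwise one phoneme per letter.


Parsing 'zshzsl' greedily, digraphs first:
  'z' -> consonant phoneme (phonemes so far: 1)
  'sh' -> digraph (1 consonant phoneme) (phonemes so far: 2)
  'z' -> consonant phoneme (phonemes so far: 3)
  's' -> consonant phoneme (phonemes so far: 4)
  'l' -> consonant phoneme (phonemes so far: 5)
Total phonemes: 5

5


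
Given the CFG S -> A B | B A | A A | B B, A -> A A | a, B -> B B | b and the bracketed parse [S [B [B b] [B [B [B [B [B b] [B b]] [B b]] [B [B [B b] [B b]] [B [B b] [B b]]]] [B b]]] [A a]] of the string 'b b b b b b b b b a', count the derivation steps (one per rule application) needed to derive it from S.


Every bracketed nonterminal node [X ...] in the tree is produced by exactly one rule application.
Reading the tree off as a leftmost derivation:
  Step 1: S  =>  B A   (applied S -> B A)
  Step 2: B A  =>  B B A   (applied B -> B B)
  Step 3: B B A  =>  b B A   (applied B -> b)
  Step 4: b B A  =>  b B B A   (applied B -> B B)
  Step 5: b B B A  =>  b B B B A   (applied B -> B B)
  Step 6: b B B B A  =>  b B B B B A   (applied B -> B B)
  Step 7: b B B B B A  =>  b B B B B B A   (applied B -> B B)
  Step 8: b B B B B B A  =>  b b B B B B A   (applied B -> b)
  Step 9: b b B B B B A  =>  b b b B B B A   (applied B -> b)
  Step 10: b b b B B B A  =>  b b b b B B A   (applied B -> b)
  Step 11: b b b b B B A  =>  b b b b B B B A   (applied B -> B B)
  Step 12: b b b b B B B A  =>  b b b b B B B B A   (applied B -> B B)
  Step 13: b b b b B B B B A  =>  b b b b b B B B A   (applied B -> b)
  Step 14: b b b b b B B B A  =>  b b b b b b B B A   (applied B -> b)
  Step 15: b b b b b b B B A  =>  b b b b b b B B B A   (applied B -> B B)
  Step 16: b b b b b b B B B A  =>  b b b b b b b B B A   (applied B -> b)
  Step 17: b b b b b b b B B A  =>  b b b b b b b b B A   (applied B -> b)
  Step 18: b b b b b b b b B A  =>  b b b b b b b b b A   (applied B -> b)
  Step 19: b b b b b b b b b A  =>  b b b b b b b b b a   (applied A -> a)
Final yield: b b b b b b b b b a
Total rewrite steps: 19

19
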